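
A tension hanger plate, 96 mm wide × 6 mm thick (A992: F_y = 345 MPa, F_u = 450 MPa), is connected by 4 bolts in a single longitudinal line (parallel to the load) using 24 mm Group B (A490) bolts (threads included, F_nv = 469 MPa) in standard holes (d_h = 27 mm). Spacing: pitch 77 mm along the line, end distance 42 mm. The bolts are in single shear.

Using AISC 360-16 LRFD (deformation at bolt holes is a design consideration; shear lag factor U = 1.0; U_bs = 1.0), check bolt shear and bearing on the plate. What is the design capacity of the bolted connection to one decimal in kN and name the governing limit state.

419.2 kN (bearing governs)

Bolt shear: A_b = π(24)²/4 = 452.39 mm². φR_n = 0.75 × 469 × 452.39 × 4 × 1 = 636.5 kN.
Bearing (6 mm plate, F_u = 450 MPa): end bolts L_c = 42 − 27/2 = 28.5, R_n = min(1.2×28.5×6×450, 2.4×24×6×450) = 92.34 kN/bolt; interior L_c = 77 − 27 = 50, R_n = 155.52 kN/bolt. φR_n = 0.75 × (1×92.34 + 3×155.52) = 419.2 kN.
Governing: min(636.5, 419.2) = 419.2 kN → bearing.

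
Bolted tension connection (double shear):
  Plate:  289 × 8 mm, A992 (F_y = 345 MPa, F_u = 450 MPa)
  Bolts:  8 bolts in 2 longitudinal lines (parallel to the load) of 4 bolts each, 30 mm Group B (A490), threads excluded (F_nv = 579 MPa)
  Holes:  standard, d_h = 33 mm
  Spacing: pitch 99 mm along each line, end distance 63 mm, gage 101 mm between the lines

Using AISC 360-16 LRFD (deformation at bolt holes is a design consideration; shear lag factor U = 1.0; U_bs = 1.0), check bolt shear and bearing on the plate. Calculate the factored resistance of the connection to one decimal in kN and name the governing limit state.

Bolt shear: A_b = π(30)²/4 = 706.86 mm². φR_n = 0.75 × 579 × 706.86 × 8 × 2 = 4911.3 kN.
Bearing (8 mm plate, F_u = 450 MPa): end bolts L_c = 63 − 33/2 = 46.5, R_n = min(1.2×46.5×8×450, 2.4×30×8×450) = 200.88 kN/bolt; interior L_c = 99 − 33 = 66, R_n = 259.2 kN/bolt. φR_n = 0.75 × (2×200.88 + 6×259.2) = 1467.7 kN.
Governing: min(4911.3, 1467.7) = 1467.7 kN → bearing.

1467.7 kN (bearing governs)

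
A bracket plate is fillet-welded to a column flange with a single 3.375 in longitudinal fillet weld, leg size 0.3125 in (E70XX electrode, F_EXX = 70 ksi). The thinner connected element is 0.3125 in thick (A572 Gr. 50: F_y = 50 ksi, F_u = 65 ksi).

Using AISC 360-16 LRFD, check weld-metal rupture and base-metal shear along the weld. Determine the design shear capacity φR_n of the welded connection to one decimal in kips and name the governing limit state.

23.5 kips (weld metal governs)

Weld metal: throat = 0.707×0.3125 = 0.22094 in, L = 3.375 in. φR_n = 0.75 × 0.6 × 70 × 0.22094 × 3.375 = 23.5 kips.
Base metal shear (0.3125 in plate): yield φR_n = 1.0×0.6×50×0.3125×3.375 = 31.6 kips; rupture φR_n = 0.75×0.6×65×0.3125×3.375 = 30.8 kips; take 30.8 kips (rupture).
Governing: min(23.5, 30.8) = 23.5 kips → weld metal.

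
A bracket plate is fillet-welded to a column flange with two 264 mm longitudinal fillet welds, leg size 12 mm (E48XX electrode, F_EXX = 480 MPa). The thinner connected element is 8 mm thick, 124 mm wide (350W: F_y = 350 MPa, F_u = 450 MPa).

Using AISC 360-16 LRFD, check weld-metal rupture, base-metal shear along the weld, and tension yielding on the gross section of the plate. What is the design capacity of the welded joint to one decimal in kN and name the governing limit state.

312.5 kN (gross-section yield governs)

Weld metal: throat = 0.707×12 = 8.484 mm, L = 2×264 = 528 mm. φR_n = 0.75 × 0.6 × 480 × 8.484 × 528 = 967.6 kN.
Base metal shear (8 mm plate): yield φR_n = 1.0×0.6×350×8×528 = 887.0 kN; rupture φR_n = 0.75×0.6×450×8×528 = 855.4 kN; take 855.4 kN (rupture).
Tension yield (gross): A_g = 124×8 = 992 mm². φR_n = 0.90 × 350 × 992 = 312.5 kN.
Governing: min(967.6, 855.4, 312.5) = 312.5 kN → gross-section yield.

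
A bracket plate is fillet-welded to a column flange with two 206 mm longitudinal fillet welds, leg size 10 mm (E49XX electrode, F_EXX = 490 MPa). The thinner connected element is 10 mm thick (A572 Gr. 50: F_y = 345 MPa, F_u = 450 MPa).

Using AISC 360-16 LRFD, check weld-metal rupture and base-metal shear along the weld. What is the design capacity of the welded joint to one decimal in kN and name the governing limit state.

Weld metal: throat = 0.707×10 = 7.07 mm, L = 2×206 = 412 mm. φR_n = 0.75 × 0.6 × 490 × 7.07 × 412 = 642.3 kN.
Base metal shear (10 mm plate): yield φR_n = 1.0×0.6×345×10×412 = 852.8 kN; rupture φR_n = 0.75×0.6×450×10×412 = 834.3 kN; take 834.3 kN (rupture).
Governing: min(642.3, 834.3) = 642.3 kN → weld metal.

642.3 kN (weld metal governs)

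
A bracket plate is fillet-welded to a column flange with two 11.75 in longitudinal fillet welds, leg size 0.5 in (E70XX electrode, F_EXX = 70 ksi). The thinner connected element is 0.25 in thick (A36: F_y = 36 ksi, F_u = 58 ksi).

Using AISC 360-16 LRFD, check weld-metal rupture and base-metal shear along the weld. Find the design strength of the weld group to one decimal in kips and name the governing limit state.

Weld metal: throat = 0.707×0.5 = 0.3535 in, L = 2×11.75 = 23.5 in. φR_n = 0.75 × 0.6 × 70 × 0.3535 × 23.5 = 261.7 kips.
Base metal shear (0.25 in plate): yield φR_n = 1.0×0.6×36×0.25×23.5 = 126.9 kips; rupture φR_n = 0.75×0.6×58×0.25×23.5 = 153.3 kips; take 126.9 kips (yield).
Governing: min(261.7, 126.9) = 126.9 kips → base-metal shear.

126.9 kips (base-metal shear governs)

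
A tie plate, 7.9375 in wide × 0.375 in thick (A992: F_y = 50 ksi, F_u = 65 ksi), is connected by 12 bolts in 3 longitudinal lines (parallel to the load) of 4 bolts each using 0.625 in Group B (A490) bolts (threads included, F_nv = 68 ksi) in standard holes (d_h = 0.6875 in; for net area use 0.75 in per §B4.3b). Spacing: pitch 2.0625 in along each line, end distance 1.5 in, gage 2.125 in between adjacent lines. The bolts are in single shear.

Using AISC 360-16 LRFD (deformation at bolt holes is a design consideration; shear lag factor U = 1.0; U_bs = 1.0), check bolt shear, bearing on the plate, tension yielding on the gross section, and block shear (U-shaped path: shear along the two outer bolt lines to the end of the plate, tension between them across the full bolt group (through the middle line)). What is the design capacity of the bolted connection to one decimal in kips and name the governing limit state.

133.9 kips (gross-section yield governs)

Bolt shear: A_b = π(0.625)²/4 = 0.3068 in². φR_n = 0.75 × 68 × 0.3068 × 12 × 1 = 187.8 kips.
Bearing (0.375 in plate, F_u = 65 ksi): end bolts L_c = 1.5 − 0.6875/2 = 1.15625, R_n = min(1.2×1.15625×0.375×65, 2.4×0.625×0.375×65) = 33.82 kips/bolt; interior L_c = 2.0625 − 0.6875 = 1.375, R_n = 36.563 kips/bolt. φR_n = 0.75 × (3×33.82 + 9×36.563) = 322.9 kips.
Tension yield (gross): A_g = 7.9375×0.375 = 2.9766 in². φR_n = 0.90 × 50 × 2.9766 = 133.9 kips.
Block shear: shear path 2×[1.5+3×2.0625] = 2×7.6875 in, A_gv = 5.7656, A_nv = 2×(7.6875 − 3.5×0.75)×0.375 = 3.7969 in²; tension across gage: (4.25 − 2×0.75)×0.375 = 1.0313 in². R_n = min(0.6×65×3.7969, 0.6×50×5.7656) + 1.0×65×1.0313 = min(148.08, 172.97) + 67.035 = 215.12 kips. φR_n = 0.75 × 215.12 = 161.3 kips.
Governing: min(187.8, 322.9, 133.9, 161.3) = 133.9 kips → gross-section yield.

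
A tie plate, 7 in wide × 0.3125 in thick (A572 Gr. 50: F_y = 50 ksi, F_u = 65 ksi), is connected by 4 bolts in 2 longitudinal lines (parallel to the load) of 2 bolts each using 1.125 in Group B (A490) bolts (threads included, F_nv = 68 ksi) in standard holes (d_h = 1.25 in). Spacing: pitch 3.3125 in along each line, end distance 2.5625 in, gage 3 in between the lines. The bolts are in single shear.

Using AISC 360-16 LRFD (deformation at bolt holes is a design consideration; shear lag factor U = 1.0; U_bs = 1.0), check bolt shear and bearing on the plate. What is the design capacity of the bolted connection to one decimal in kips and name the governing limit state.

146.3 kips (bearing governs)

Bolt shear: A_b = π(1.125)²/4 = 0.99402 in². φR_n = 0.75 × 68 × 0.99402 × 4 × 1 = 202.8 kips.
Bearing (0.3125 in plate, F_u = 65 ksi): end bolts L_c = 2.5625 − 1.25/2 = 1.9375, R_n = min(1.2×1.9375×0.3125×65, 2.4×1.125×0.3125×65) = 47.227 kips/bolt; interior L_c = 3.3125 − 1.25 = 2.0625, R_n = 50.273 kips/bolt. φR_n = 0.75 × (2×47.227 + 2×50.273) = 146.3 kips.
Governing: min(202.8, 146.3) = 146.3 kips → bearing.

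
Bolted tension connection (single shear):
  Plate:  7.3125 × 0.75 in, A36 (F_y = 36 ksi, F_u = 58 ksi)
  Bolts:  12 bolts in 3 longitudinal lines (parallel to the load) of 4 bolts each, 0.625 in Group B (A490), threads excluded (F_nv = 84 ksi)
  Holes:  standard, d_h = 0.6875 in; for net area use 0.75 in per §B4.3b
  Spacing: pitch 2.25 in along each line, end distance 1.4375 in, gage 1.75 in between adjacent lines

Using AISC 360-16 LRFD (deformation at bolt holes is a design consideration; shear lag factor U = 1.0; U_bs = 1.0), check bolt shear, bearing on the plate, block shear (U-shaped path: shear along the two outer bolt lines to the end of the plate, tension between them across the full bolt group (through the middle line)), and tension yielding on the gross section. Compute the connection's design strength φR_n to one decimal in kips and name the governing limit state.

Bolt shear: A_b = π(0.625)²/4 = 0.3068 in². φR_n = 0.75 × 84 × 0.3068 × 12 × 1 = 231.9 kips.
Bearing (0.75 in plate, F_u = 58 ksi): end bolts L_c = 1.4375 − 0.6875/2 = 1.09375, R_n = min(1.2×1.09375×0.75×58, 2.4×0.625×0.75×58) = 57.094 kips/bolt; interior L_c = 2.25 − 0.6875 = 1.5625, R_n = 65.25 kips/bolt. φR_n = 0.75 × (3×57.094 + 9×65.25) = 568.9 kips.
Block shear: shear path 2×[1.4375+3×2.25] = 2×8.1875 in, A_gv = 12.281, A_nv = 2×(8.1875 − 3.5×0.75)×0.75 = 8.3438 in²; tension across gage: (3.5 − 2×0.75)×0.75 = 1.5 in². R_n = min(0.6×58×8.3438, 0.6×36×12.281) + 1.0×58×1.5 = min(290.36, 265.27) + 87 = 352.27 kips. φR_n = 0.75 × 352.27 = 264.2 kips.
Tension yield (gross): A_g = 7.3125×0.75 = 5.4844 in². φR_n = 0.90 × 36 × 5.4844 = 177.7 kips.
Governing: min(231.9, 568.9, 264.2, 177.7) = 177.7 kips → gross-section yield.

177.7 kips (gross-section yield governs)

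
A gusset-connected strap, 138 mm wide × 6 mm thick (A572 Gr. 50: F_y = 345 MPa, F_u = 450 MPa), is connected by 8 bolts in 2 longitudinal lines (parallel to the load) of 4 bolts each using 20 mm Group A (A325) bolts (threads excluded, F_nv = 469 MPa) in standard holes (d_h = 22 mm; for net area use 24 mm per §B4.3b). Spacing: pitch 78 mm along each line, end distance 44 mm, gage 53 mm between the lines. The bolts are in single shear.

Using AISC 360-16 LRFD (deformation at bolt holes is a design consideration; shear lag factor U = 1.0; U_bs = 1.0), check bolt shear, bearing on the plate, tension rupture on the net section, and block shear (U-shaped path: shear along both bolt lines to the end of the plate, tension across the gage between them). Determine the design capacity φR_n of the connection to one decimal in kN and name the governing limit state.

Bolt shear: A_b = π(20)²/4 = 314.16 mm². φR_n = 0.75 × 469 × 314.16 × 8 × 1 = 884.0 kN.
Bearing (6 mm plate, F_u = 450 MPa): end bolts L_c = 44 − 22/2 = 33, R_n = min(1.2×33×6×450, 2.4×20×6×450) = 106.92 kN/bolt; interior L_c = 78 − 22 = 56, R_n = 129.6 kN/bolt. φR_n = 0.75 × (2×106.92 + 6×129.6) = 743.6 kN.
Tension rupture (net): A_n = (138 − 2×24)×6 = 540 mm² (U = 1.0, A_e = A_n). φR_n = 0.75 × 450 × 540 = 182.3 kN.
Block shear: shear path 2×[44+3×78] = 2×278 mm, A_gv = 3336, A_nv = 2×(278 − 3.5×24)×6 = 2328 mm²; tension across gage: (53 − 1×24)×6 = 174 mm². R_n = min(0.6×450×2328, 0.6×345×3336) + 1.0×450×174 = min(628.56, 690.55) + 78.3 = 706.86 kN. φR_n = 0.75 × 706.86 = 530.1 kN.
Governing: min(884.0, 743.6, 182.3, 530.1) = 182.3 kN → net-section rupture.

182.3 kN (net-section rupture governs)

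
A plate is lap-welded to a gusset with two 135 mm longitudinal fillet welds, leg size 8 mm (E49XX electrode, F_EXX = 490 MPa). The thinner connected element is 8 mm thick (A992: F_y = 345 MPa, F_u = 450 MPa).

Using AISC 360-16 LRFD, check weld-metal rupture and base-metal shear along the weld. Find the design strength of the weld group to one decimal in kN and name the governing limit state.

Weld metal: throat = 0.707×8 = 5.656 mm, L = 2×135 = 270 mm. φR_n = 0.75 × 0.6 × 490 × 5.656 × 270 = 336.7 kN.
Base metal shear (8 mm plate): yield φR_n = 1.0×0.6×345×8×270 = 447.1 kN; rupture φR_n = 0.75×0.6×450×8×270 = 437.4 kN; take 437.4 kN (rupture).
Governing: min(336.7, 437.4) = 336.7 kN → weld metal.

336.7 kN (weld metal governs)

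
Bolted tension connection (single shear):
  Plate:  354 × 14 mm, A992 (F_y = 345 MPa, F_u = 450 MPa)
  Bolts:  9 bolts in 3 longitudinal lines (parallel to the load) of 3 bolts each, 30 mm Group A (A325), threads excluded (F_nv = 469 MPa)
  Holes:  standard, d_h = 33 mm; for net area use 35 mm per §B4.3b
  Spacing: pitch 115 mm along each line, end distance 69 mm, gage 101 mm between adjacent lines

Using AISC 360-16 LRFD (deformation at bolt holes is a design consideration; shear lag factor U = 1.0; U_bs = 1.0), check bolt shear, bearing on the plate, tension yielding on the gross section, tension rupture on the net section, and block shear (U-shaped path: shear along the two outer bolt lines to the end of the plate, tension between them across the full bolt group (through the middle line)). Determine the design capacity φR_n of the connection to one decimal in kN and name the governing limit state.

1176.5 kN (net-section rupture governs)

Bolt shear: A_b = π(30)²/4 = 706.86 mm². φR_n = 0.75 × 469 × 706.86 × 9 × 1 = 2237.7 kN.
Bearing (14 mm plate, F_u = 450 MPa): end bolts L_c = 69 − 33/2 = 52.5, R_n = min(1.2×52.5×14×450, 2.4×30×14×450) = 396.9 kN/bolt; interior L_c = 115 − 33 = 82, R_n = 453.6 kN/bolt. φR_n = 0.75 × (3×396.9 + 6×453.6) = 2934.2 kN.
Tension yield (gross): A_g = 354×14 = 4956 mm². φR_n = 0.90 × 345 × 4956 = 1538.8 kN.
Tension rupture (net): A_n = (354 − 3×35)×14 = 3486 mm² (U = 1.0, A_e = A_n). φR_n = 0.75 × 450 × 3486 = 1176.5 kN.
Block shear: shear path 2×[69+2×115] = 2×299 mm, A_gv = 8372, A_nv = 2×(299 − 2.5×35)×14 = 5922 mm²; tension across gage: (202 − 2×35)×14 = 1848 mm². R_n = min(0.6×450×5922, 0.6×345×8372) + 1.0×450×1848 = min(1598.9, 1733) + 831.6 = 2430.5 kN. φR_n = 0.75 × 2430.5 = 1822.9 kN.
Governing: min(2237.7, 2934.2, 1538.8, 1176.5, 1822.9) = 1176.5 kN → net-section rupture.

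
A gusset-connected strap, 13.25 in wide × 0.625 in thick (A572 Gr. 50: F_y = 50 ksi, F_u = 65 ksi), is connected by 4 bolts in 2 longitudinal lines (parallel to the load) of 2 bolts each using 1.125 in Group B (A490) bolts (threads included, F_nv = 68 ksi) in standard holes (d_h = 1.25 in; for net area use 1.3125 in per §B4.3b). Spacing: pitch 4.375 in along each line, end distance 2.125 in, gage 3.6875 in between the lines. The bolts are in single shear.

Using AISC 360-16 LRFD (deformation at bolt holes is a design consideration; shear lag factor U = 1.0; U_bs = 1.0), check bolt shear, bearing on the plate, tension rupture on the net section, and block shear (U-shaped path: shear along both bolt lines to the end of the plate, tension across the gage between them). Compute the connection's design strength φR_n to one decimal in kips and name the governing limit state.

202.8 kips (bolt shear governs)

Bolt shear: A_b = π(1.125)²/4 = 0.99402 in². φR_n = 0.75 × 68 × 0.99402 × 4 × 1 = 202.8 kips.
Bearing (0.625 in plate, F_u = 65 ksi): end bolts L_c = 2.125 − 1.25/2 = 1.5, R_n = min(1.2×1.5×0.625×65, 2.4×1.125×0.625×65) = 73.125 kips/bolt; interior L_c = 4.375 − 1.25 = 3.125, R_n = 109.69 kips/bolt. φR_n = 0.75 × (2×73.125 + 2×109.69) = 274.2 kips.
Tension rupture (net): A_n = (13.25 − 2×1.3125)×0.625 = 6.6406 in² (U = 1.0, A_e = A_n). φR_n = 0.75 × 65 × 6.6406 = 323.7 kips.
Block shear: shear path 2×[2.125+1×4.375] = 2×6.5 in, A_gv = 8.125, A_nv = 2×(6.5 − 1.5×1.3125)×0.625 = 5.6641 in²; tension across gage: (3.6875 − 1×1.3125)×0.625 = 1.4844 in². R_n = min(0.6×65×5.6641, 0.6×50×8.125) + 1.0×65×1.4844 = min(220.9, 243.75) + 96.486 = 317.39 kips. φR_n = 0.75 × 317.39 = 238.0 kips.
Governing: min(202.8, 274.2, 323.7, 238.0) = 202.8 kips → bolt shear.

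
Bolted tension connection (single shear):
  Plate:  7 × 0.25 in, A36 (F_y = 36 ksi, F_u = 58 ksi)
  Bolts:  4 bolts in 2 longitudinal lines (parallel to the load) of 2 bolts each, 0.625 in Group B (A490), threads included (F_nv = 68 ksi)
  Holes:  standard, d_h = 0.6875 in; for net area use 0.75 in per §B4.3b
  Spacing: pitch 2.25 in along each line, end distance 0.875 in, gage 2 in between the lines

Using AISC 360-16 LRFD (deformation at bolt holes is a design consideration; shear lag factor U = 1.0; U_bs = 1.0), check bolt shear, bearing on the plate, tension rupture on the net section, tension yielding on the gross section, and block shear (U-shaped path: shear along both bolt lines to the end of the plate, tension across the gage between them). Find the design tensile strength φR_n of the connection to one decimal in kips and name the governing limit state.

38.9 kips (block shear governs)

Bolt shear: A_b = π(0.625)²/4 = 0.3068 in². φR_n = 0.75 × 68 × 0.3068 × 4 × 1 = 62.6 kips.
Bearing (0.25 in plate, F_u = 58 ksi): end bolts L_c = 0.875 − 0.6875/2 = 0.53125, R_n = min(1.2×0.53125×0.25×58, 2.4×0.625×0.25×58) = 9.2438 kips/bolt; interior L_c = 2.25 − 0.6875 = 1.5625, R_n = 21.75 kips/bolt. φR_n = 0.75 × (2×9.2438 + 2×21.75) = 46.5 kips.
Tension rupture (net): A_n = (7 − 2×0.75)×0.25 = 1.375 in² (U = 1.0, A_e = A_n). φR_n = 0.75 × 58 × 1.375 = 59.8 kips.
Tension yield (gross): A_g = 7×0.25 = 1.75 in². φR_n = 0.90 × 36 × 1.75 = 56.7 kips.
Block shear: shear path 2×[0.875+1×2.25] = 2×3.125 in, A_gv = 1.5625, A_nv = 2×(3.125 − 1.5×0.75)×0.25 = 1 in²; tension across gage: (2 − 1×0.75)×0.25 = 0.3125 in². R_n = min(0.6×58×1, 0.6×36×1.5625) + 1.0×58×0.3125 = min(34.8, 33.75) + 18.125 = 51.875 kips. φR_n = 0.75 × 51.875 = 38.9 kips.
Governing: min(62.6, 46.5, 59.8, 56.7, 38.9) = 38.9 kips → block shear.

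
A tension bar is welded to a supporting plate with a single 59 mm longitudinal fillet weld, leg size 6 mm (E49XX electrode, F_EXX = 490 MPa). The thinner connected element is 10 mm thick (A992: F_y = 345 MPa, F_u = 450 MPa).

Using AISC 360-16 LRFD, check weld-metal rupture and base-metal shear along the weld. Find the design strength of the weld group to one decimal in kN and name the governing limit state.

Weld metal: throat = 0.707×6 = 4.242 mm, L = 59 mm. φR_n = 0.75 × 0.6 × 490 × 4.242 × 59 = 55.2 kN.
Base metal shear (10 mm plate): yield φR_n = 1.0×0.6×345×10×59 = 122.1 kN; rupture φR_n = 0.75×0.6×450×10×59 = 119.5 kN; take 119.5 kN (rupture).
Governing: min(55.2, 119.5) = 55.2 kN → weld metal.

55.2 kN (weld metal governs)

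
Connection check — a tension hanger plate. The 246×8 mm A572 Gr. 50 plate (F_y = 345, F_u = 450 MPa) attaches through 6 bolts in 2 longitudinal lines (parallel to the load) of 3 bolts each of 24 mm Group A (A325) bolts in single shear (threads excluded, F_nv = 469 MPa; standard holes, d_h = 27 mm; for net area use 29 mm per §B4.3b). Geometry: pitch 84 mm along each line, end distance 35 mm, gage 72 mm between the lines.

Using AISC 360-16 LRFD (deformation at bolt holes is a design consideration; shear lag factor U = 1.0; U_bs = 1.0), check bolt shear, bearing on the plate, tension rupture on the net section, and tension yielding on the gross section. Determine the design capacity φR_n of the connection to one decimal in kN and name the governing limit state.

507.6 kN (net-section rupture governs)

Bolt shear: A_b = π(24)²/4 = 452.39 mm². φR_n = 0.75 × 469 × 452.39 × 6 × 1 = 954.8 kN.
Bearing (8 mm plate, F_u = 450 MPa): end bolts L_c = 35 − 27/2 = 21.5, R_n = min(1.2×21.5×8×450, 2.4×24×8×450) = 92.88 kN/bolt; interior L_c = 84 − 27 = 57, R_n = 207.36 kN/bolt. φR_n = 0.75 × (2×92.88 + 4×207.36) = 761.4 kN.
Tension rupture (net): A_n = (246 − 2×29)×8 = 1504 mm² (U = 1.0, A_e = A_n). φR_n = 0.75 × 450 × 1504 = 507.6 kN.
Tension yield (gross): A_g = 246×8 = 1968 mm². φR_n = 0.90 × 345 × 1968 = 611.1 kN.
Governing: min(954.8, 761.4, 507.6, 611.1) = 507.6 kN → net-section rupture.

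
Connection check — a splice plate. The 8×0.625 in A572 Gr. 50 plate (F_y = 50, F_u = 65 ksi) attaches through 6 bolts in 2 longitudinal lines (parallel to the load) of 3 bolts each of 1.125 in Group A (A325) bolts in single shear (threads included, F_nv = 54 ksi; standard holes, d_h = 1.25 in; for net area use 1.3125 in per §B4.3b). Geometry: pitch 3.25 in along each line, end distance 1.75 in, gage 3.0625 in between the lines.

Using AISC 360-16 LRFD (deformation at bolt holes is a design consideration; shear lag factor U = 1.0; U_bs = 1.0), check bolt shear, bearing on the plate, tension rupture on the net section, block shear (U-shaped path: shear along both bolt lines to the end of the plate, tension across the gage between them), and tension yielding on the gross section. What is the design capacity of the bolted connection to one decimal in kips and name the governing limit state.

163.8 kips (net-section rupture governs)

Bolt shear: A_b = π(1.125)²/4 = 0.99402 in². φR_n = 0.75 × 54 × 0.99402 × 6 × 1 = 241.5 kips.
Bearing (0.625 in plate, F_u = 65 ksi): end bolts L_c = 1.75 − 1.25/2 = 1.125, R_n = min(1.2×1.125×0.625×65, 2.4×1.125×0.625×65) = 54.844 kips/bolt; interior L_c = 3.25 − 1.25 = 2, R_n = 97.5 kips/bolt. φR_n = 0.75 × (2×54.844 + 4×97.5) = 374.8 kips.
Tension rupture (net): A_n = (8 − 2×1.3125)×0.625 = 3.3594 in² (U = 1.0, A_e = A_n). φR_n = 0.75 × 65 × 3.3594 = 163.8 kips.
Block shear: shear path 2×[1.75+2×3.25] = 2×8.25 in, A_gv = 10.313, A_nv = 2×(8.25 − 2.5×1.3125)×0.625 = 6.2109 in²; tension across gage: (3.0625 − 1×1.3125)×0.625 = 1.0938 in². R_n = min(0.6×65×6.2109, 0.6×50×10.313) + 1.0×65×1.0938 = min(242.23, 309.39) + 71.097 = 313.33 kips. φR_n = 0.75 × 313.33 = 235.0 kips.
Tension yield (gross): A_g = 8×0.625 = 5 in². φR_n = 0.90 × 50 × 5 = 225.0 kips.
Governing: min(241.5, 374.8, 163.8, 235.0, 225.0) = 163.8 kips → net-section rupture.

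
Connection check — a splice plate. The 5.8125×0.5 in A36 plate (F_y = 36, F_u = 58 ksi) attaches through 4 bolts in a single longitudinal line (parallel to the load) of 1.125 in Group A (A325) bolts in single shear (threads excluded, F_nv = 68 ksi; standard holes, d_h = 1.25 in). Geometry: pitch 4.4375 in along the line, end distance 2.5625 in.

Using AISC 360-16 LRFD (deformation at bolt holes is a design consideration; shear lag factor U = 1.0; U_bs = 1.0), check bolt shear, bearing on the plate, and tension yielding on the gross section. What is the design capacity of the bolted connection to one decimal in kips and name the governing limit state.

94.2 kips (gross-section yield governs)

Bolt shear: A_b = π(1.125)²/4 = 0.99402 in². φR_n = 0.75 × 68 × 0.99402 × 4 × 1 = 202.8 kips.
Bearing (0.5 in plate, F_u = 58 ksi): end bolts L_c = 2.5625 − 1.25/2 = 1.9375, R_n = min(1.2×1.9375×0.5×58, 2.4×1.125×0.5×58) = 67.425 kips/bolt; interior L_c = 4.4375 − 1.25 = 3.1875, R_n = 78.3 kips/bolt. φR_n = 0.75 × (1×67.425 + 3×78.3) = 226.7 kips.
Tension yield (gross): A_g = 5.8125×0.5 = 2.9063 in². φR_n = 0.90 × 36 × 2.9063 = 94.2 kips.
Governing: min(202.8, 226.7, 94.2) = 94.2 kips → gross-section yield.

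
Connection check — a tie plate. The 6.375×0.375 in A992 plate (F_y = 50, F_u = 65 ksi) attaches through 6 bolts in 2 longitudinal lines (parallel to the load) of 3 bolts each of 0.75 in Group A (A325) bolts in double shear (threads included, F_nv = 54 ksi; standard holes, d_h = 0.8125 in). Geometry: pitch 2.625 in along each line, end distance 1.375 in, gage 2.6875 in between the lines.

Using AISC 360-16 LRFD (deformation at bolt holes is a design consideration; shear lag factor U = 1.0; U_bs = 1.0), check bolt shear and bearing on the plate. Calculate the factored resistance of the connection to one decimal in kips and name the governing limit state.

174.1 kips (bearing governs)

Bolt shear: A_b = π(0.75)²/4 = 0.44179 in². φR_n = 0.75 × 54 × 0.44179 × 6 × 2 = 214.7 kips.
Bearing (0.375 in plate, F_u = 65 ksi): end bolts L_c = 1.375 − 0.8125/2 = 0.96875, R_n = min(1.2×0.96875×0.375×65, 2.4×0.75×0.375×65) = 28.336 kips/bolt; interior L_c = 2.625 − 0.8125 = 1.8125, R_n = 43.875 kips/bolt. φR_n = 0.75 × (2×28.336 + 4×43.875) = 174.1 kips.
Governing: min(214.7, 174.1) = 174.1 kips → bearing.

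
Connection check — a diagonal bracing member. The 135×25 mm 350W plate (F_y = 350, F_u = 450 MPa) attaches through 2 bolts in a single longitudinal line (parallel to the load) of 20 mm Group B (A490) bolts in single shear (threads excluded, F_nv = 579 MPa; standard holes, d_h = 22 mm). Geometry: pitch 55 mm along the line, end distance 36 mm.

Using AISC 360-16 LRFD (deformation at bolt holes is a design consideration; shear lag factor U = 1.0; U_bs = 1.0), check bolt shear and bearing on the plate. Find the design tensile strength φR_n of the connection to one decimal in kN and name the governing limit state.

272.8 kN (bolt shear governs)

Bolt shear: A_b = π(20)²/4 = 314.16 mm². φR_n = 0.75 × 579 × 314.16 × 2 × 1 = 272.8 kN.
Bearing (25 mm plate, F_u = 450 MPa): end bolts L_c = 36 − 22/2 = 25, R_n = min(1.2×25×25×450, 2.4×20×25×450) = 337.5 kN/bolt; interior L_c = 55 − 22 = 33, R_n = 445.5 kN/bolt. φR_n = 0.75 × (1×337.5 + 1×445.5) = 587.3 kN.
Governing: min(272.8, 587.3) = 272.8 kN → bolt shear.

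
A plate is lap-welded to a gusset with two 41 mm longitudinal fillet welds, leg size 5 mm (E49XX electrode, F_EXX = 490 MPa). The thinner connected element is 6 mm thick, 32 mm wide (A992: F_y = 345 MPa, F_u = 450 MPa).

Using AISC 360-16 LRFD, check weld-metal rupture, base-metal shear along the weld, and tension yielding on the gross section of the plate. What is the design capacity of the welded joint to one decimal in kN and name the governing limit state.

59.6 kN (gross-section yield governs)

Weld metal: throat = 0.707×5 = 3.535 mm, L = 2×41 = 82 mm. φR_n = 0.75 × 0.6 × 490 × 3.535 × 82 = 63.9 kN.
Base metal shear (6 mm plate): yield φR_n = 1.0×0.6×345×6×82 = 101.8 kN; rupture φR_n = 0.75×0.6×450×6×82 = 99.6 kN; take 99.6 kN (rupture).
Tension yield (gross): A_g = 32×6 = 192 mm². φR_n = 0.90 × 345 × 192 = 59.6 kN.
Governing: min(63.9, 99.6, 59.6) = 59.6 kN → gross-section yield.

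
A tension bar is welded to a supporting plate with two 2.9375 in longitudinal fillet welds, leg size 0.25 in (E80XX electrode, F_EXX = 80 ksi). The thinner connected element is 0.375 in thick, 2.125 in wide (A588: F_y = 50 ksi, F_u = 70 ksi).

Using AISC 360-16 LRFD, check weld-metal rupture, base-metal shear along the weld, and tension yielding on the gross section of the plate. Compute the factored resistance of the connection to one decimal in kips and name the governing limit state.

35.9 kips (gross-section yield governs)

Weld metal: throat = 0.707×0.25 = 0.17675 in, L = 2×2.9375 = 5.875 in. φR_n = 0.75 × 0.6 × 80 × 0.17675 × 5.875 = 37.4 kips.
Base metal shear (0.375 in plate): yield φR_n = 1.0×0.6×50×0.375×5.875 = 66.1 kips; rupture φR_n = 0.75×0.6×70×0.375×5.875 = 69.4 kips; take 66.1 kips (yield).
Tension yield (gross): A_g = 2.125×0.375 = 0.79688 in². φR_n = 0.90 × 50 × 0.79688 = 35.9 kips.
Governing: min(37.4, 66.1, 35.9) = 35.9 kips → gross-section yield.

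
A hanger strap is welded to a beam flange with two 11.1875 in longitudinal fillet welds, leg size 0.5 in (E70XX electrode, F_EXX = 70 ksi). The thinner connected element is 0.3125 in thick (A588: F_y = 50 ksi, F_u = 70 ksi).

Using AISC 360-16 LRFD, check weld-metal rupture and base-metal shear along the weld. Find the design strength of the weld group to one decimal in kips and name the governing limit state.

Weld metal: throat = 0.707×0.5 = 0.3535 in, L = 2×11.1875 = 22.375 in. φR_n = 0.75 × 0.6 × 70 × 0.3535 × 22.375 = 249.2 kips.
Base metal shear (0.3125 in plate): yield φR_n = 1.0×0.6×50×0.3125×22.375 = 209.8 kips; rupture φR_n = 0.75×0.6×70×0.3125×22.375 = 220.3 kips; take 209.8 kips (yield).
Governing: min(249.2, 209.8) = 209.8 kips → base-metal shear.

209.8 kips (base-metal shear governs)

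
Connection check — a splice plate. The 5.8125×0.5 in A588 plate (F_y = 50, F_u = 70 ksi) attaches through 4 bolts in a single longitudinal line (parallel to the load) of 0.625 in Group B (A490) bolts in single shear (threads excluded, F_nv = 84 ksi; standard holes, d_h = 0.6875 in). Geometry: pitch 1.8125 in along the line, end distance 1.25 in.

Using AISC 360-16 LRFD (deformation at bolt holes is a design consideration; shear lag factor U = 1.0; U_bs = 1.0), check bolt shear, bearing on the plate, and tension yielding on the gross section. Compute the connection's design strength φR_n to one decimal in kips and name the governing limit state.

Bolt shear: A_b = π(0.625)²/4 = 0.3068 in². φR_n = 0.75 × 84 × 0.3068 × 4 × 1 = 77.3 kips.
Bearing (0.5 in plate, F_u = 70 ksi): end bolts L_c = 1.25 − 0.6875/2 = 0.90625, R_n = min(1.2×0.90625×0.5×70, 2.4×0.625×0.5×70) = 38.063 kips/bolt; interior L_c = 1.8125 − 0.6875 = 1.125, R_n = 47.25 kips/bolt. φR_n = 0.75 × (1×38.063 + 3×47.25) = 134.9 kips.
Tension yield (gross): A_g = 5.8125×0.5 = 2.9063 in². φR_n = 0.90 × 50 × 2.9063 = 130.8 kips.
Governing: min(77.3, 134.9, 130.8) = 77.3 kips → bolt shear.

77.3 kips (bolt shear governs)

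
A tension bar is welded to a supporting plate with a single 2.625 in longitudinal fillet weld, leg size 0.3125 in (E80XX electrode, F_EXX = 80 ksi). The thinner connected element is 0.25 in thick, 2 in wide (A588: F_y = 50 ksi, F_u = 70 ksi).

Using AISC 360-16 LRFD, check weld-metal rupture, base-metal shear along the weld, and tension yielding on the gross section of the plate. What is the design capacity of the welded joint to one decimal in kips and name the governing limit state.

19.7 kips (base-metal shear governs)

Weld metal: throat = 0.707×0.3125 = 0.22094 in, L = 2.625 in. φR_n = 0.75 × 0.6 × 80 × 0.22094 × 2.625 = 20.9 kips.
Base metal shear (0.25 in plate): yield φR_n = 1.0×0.6×50×0.25×2.625 = 19.7 kips; rupture φR_n = 0.75×0.6×70×0.25×2.625 = 20.7 kips; take 19.7 kips (yield).
Tension yield (gross): A_g = 2×0.25 = 0.5 in². φR_n = 0.90 × 50 × 0.5 = 22.5 kips.
Governing: min(20.9, 19.7, 22.5) = 19.7 kips → base-metal shear.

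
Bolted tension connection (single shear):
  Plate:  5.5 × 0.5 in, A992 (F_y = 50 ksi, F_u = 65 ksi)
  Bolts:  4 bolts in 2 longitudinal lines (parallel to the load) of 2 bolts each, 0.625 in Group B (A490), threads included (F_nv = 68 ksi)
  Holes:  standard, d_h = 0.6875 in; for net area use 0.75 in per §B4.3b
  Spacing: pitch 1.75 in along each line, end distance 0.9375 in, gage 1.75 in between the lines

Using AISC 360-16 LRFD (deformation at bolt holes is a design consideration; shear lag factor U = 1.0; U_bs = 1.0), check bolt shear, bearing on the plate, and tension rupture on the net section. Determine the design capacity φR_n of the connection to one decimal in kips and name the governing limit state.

62.6 kips (bolt shear governs)

Bolt shear: A_b = π(0.625)²/4 = 0.3068 in². φR_n = 0.75 × 68 × 0.3068 × 4 × 1 = 62.6 kips.
Bearing (0.5 in plate, F_u = 65 ksi): end bolts L_c = 0.9375 − 0.6875/2 = 0.59375, R_n = min(1.2×0.59375×0.5×65, 2.4×0.625×0.5×65) = 23.156 kips/bolt; interior L_c = 1.75 − 0.6875 = 1.0625, R_n = 41.438 kips/bolt. φR_n = 0.75 × (2×23.156 + 2×41.438) = 96.9 kips.
Tension rupture (net): A_n = (5.5 − 2×0.75)×0.5 = 2 in² (U = 1.0, A_e = A_n). φR_n = 0.75 × 65 × 2 = 97.5 kips.
Governing: min(62.6, 96.9, 97.5) = 62.6 kips → bolt shear.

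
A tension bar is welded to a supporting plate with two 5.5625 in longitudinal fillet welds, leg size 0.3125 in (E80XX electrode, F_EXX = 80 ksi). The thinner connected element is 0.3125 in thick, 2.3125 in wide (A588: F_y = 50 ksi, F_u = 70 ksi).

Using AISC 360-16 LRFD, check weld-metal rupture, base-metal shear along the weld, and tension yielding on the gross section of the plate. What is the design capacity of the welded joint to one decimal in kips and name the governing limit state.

Weld metal: throat = 0.707×0.3125 = 0.22094 in, L = 2×5.5625 = 11.125 in. φR_n = 0.75 × 0.6 × 80 × 0.22094 × 11.125 = 88.5 kips.
Base metal shear (0.3125 in plate): yield φR_n = 1.0×0.6×50×0.3125×11.125 = 104.3 kips; rupture φR_n = 0.75×0.6×70×0.3125×11.125 = 109.5 kips; take 104.3 kips (yield).
Tension yield (gross): A_g = 2.3125×0.3125 = 0.72266 in². φR_n = 0.90 × 50 × 0.72266 = 32.5 kips.
Governing: min(88.5, 104.3, 32.5) = 32.5 kips → gross-section yield.

32.5 kips (gross-section yield governs)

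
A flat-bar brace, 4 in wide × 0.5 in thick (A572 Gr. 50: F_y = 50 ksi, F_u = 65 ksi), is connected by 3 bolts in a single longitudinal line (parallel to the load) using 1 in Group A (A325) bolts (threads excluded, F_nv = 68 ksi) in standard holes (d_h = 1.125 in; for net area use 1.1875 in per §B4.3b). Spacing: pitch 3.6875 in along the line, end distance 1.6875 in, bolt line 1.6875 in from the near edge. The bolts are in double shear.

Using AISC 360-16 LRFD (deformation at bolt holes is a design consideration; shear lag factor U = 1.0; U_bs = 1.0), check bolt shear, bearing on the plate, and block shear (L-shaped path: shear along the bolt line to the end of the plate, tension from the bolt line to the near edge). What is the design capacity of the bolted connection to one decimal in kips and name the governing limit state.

Bolt shear: A_b = π(1)²/4 = 0.7854 in². φR_n = 0.75 × 68 × 0.7854 × 3 × 2 = 240.3 kips.
Bearing (0.5 in plate, F_u = 65 ksi): end bolts L_c = 1.6875 − 1.125/2 = 1.125, R_n = min(1.2×1.125×0.5×65, 2.4×1×0.5×65) = 43.875 kips/bolt; interior L_c = 3.6875 − 1.125 = 2.5625, R_n = 78 kips/bolt. φR_n = 0.75 × (1×43.875 + 2×78) = 149.9 kips.
Block shear: shear path 1×[1.6875+2×3.6875] = 1×9.0625 in, A_gv = 4.5313, A_nv = 1×(9.0625 − 2.5×1.1875)×0.5 = 3.0469 in²; tension to near edge: (1.6875 − 0.5×1.1875)×0.5 = 0.54688 in². R_n = min(0.6×65×3.0469, 0.6×50×4.5313) + 1.0×65×0.54688 = min(118.83, 135.94) + 35.547 = 154.38 kips. φR_n = 0.75 × 154.38 = 115.8 kips.
Governing: min(240.3, 149.9, 115.8) = 115.8 kips → block shear.

115.8 kips (block shear governs)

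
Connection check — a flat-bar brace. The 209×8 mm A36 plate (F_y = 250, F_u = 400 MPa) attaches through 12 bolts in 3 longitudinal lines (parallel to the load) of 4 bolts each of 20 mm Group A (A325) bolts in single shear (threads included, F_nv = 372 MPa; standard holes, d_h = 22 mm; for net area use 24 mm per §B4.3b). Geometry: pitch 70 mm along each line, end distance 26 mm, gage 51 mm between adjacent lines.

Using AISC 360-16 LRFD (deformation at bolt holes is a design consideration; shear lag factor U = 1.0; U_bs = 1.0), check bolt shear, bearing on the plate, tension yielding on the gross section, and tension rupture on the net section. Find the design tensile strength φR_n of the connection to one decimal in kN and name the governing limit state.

Bolt shear: A_b = π(20)²/4 = 314.16 mm². φR_n = 0.75 × 372 × 314.16 × 12 × 1 = 1051.8 kN.
Bearing (8 mm plate, F_u = 400 MPa): end bolts L_c = 26 − 22/2 = 15, R_n = min(1.2×15×8×400, 2.4×20×8×400) = 57.6 kN/bolt; interior L_c = 70 − 22 = 48, R_n = 153.6 kN/bolt. φR_n = 0.75 × (3×57.6 + 9×153.6) = 1166.4 kN.
Tension yield (gross): A_g = 209×8 = 1672 mm². φR_n = 0.90 × 250 × 1672 = 376.2 kN.
Tension rupture (net): A_n = (209 − 3×24)×8 = 1096 mm² (U = 1.0, A_e = A_n). φR_n = 0.75 × 400 × 1096 = 328.8 kN.
Governing: min(1051.8, 1166.4, 376.2, 328.8) = 328.8 kN → net-section rupture.

328.8 kN (net-section rupture governs)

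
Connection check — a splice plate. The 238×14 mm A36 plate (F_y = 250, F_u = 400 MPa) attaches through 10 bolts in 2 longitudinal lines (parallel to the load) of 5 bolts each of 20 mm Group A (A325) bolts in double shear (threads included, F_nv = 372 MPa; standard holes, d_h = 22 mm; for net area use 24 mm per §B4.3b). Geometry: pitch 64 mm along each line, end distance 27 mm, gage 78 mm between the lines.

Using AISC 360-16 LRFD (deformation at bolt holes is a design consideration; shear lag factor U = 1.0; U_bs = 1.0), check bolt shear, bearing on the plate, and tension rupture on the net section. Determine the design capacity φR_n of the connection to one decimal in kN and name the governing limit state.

798.0 kN (net-section rupture governs)

Bolt shear: A_b = π(20)²/4 = 314.16 mm². φR_n = 0.75 × 372 × 314.16 × 10 × 2 = 1753.0 kN.
Bearing (14 mm plate, F_u = 400 MPa): end bolts L_c = 27 − 22/2 = 16, R_n = min(1.2×16×14×400, 2.4×20×14×400) = 107.52 kN/bolt; interior L_c = 64 − 22 = 42, R_n = 268.8 kN/bolt. φR_n = 0.75 × (2×107.52 + 8×268.8) = 1774.1 kN.
Tension rupture (net): A_n = (238 − 2×24)×14 = 2660 mm² (U = 1.0, A_e = A_n). φR_n = 0.75 × 400 × 2660 = 798.0 kN.
Governing: min(1753.0, 1774.1, 798.0) = 798.0 kN → net-section rupture.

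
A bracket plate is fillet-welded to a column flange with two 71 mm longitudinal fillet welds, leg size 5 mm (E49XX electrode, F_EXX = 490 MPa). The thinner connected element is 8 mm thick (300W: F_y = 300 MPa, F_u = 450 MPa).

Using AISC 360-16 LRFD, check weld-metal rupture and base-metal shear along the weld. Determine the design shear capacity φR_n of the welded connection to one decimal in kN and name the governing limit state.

110.7 kN (weld metal governs)

Weld metal: throat = 0.707×5 = 3.535 mm, L = 2×71 = 142 mm. φR_n = 0.75 × 0.6 × 490 × 3.535 × 142 = 110.7 kN.
Base metal shear (8 mm plate): yield φR_n = 1.0×0.6×300×8×142 = 204.5 kN; rupture φR_n = 0.75×0.6×450×8×142 = 230.0 kN; take 204.5 kN (yield).
Governing: min(110.7, 204.5) = 110.7 kN → weld metal.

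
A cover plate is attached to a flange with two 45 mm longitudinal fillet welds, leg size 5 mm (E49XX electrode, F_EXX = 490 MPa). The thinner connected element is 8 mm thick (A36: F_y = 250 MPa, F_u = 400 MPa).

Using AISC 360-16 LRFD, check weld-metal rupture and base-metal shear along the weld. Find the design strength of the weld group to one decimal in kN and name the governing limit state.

70.2 kN (weld metal governs)

Weld metal: throat = 0.707×5 = 3.535 mm, L = 2×45 = 90 mm. φR_n = 0.75 × 0.6 × 490 × 3.535 × 90 = 70.2 kN.
Base metal shear (8 mm plate): yield φR_n = 1.0×0.6×250×8×90 = 108.0 kN; rupture φR_n = 0.75×0.6×400×8×90 = 129.6 kN; take 108.0 kN (yield).
Governing: min(70.2, 108.0) = 70.2 kN → weld metal.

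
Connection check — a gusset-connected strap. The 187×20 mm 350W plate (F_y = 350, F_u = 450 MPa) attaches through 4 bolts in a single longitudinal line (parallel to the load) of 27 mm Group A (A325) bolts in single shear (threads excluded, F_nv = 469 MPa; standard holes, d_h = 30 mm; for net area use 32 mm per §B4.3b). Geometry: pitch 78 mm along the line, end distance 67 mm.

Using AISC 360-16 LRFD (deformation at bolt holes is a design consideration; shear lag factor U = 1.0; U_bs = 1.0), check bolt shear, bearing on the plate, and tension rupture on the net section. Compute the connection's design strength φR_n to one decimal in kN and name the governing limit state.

Bolt shear: A_b = π(27)²/4 = 572.56 mm². φR_n = 0.75 × 469 × 572.56 × 4 × 1 = 805.6 kN.
Bearing (20 mm plate, F_u = 450 MPa): end bolts L_c = 67 − 30/2 = 52, R_n = min(1.2×52×20×450, 2.4×27×20×450) = 561.6 kN/bolt; interior L_c = 78 − 30 = 48, R_n = 518.4 kN/bolt. φR_n = 0.75 × (1×561.6 + 3×518.4) = 1587.6 kN.
Tension rupture (net): A_n = (187 − 1×32)×20 = 3100 mm² (U = 1.0, A_e = A_n). φR_n = 0.75 × 450 × 3100 = 1046.3 kN.
Governing: min(805.6, 1587.6, 1046.3) = 805.6 kN → bolt shear.

805.6 kN (bolt shear governs)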